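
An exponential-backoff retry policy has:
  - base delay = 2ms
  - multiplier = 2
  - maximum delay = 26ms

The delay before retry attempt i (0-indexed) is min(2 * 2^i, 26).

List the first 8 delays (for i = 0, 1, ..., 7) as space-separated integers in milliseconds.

Computing each delay:
  i=0: min(2*2^0, 26) = 2
  i=1: min(2*2^1, 26) = 4
  i=2: min(2*2^2, 26) = 8
  i=3: min(2*2^3, 26) = 16
  i=4: min(2*2^4, 26) = 26
  i=5: min(2*2^5, 26) = 26
  i=6: min(2*2^6, 26) = 26
  i=7: min(2*2^7, 26) = 26

Answer: 2 4 8 16 26 26 26 26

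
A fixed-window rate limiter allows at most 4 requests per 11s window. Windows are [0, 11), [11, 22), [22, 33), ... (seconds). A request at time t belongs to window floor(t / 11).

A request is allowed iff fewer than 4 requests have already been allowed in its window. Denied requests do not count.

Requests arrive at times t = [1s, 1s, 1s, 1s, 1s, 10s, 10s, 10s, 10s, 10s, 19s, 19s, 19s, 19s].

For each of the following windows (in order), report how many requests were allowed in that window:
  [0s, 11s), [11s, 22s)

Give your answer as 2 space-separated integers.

Answer: 4 4

Derivation:
Processing requests:
  req#1 t=1s (window 0): ALLOW
  req#2 t=1s (window 0): ALLOW
  req#3 t=1s (window 0): ALLOW
  req#4 t=1s (window 0): ALLOW
  req#5 t=1s (window 0): DENY
  req#6 t=10s (window 0): DENY
  req#7 t=10s (window 0): DENY
  req#8 t=10s (window 0): DENY
  req#9 t=10s (window 0): DENY
  req#10 t=10s (window 0): DENY
  req#11 t=19s (window 1): ALLOW
  req#12 t=19s (window 1): ALLOW
  req#13 t=19s (window 1): ALLOW
  req#14 t=19s (window 1): ALLOW

Allowed counts by window: 4 4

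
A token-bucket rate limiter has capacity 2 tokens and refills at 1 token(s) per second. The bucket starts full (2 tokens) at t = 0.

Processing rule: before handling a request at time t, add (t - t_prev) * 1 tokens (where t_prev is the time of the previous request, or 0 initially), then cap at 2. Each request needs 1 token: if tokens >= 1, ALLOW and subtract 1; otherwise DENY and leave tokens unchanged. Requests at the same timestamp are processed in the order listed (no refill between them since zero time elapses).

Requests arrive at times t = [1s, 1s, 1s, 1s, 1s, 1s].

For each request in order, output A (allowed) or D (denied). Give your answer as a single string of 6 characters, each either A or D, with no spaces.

Answer: AADDDD

Derivation:
Simulating step by step:
  req#1 t=1s: ALLOW
  req#2 t=1s: ALLOW
  req#3 t=1s: DENY
  req#4 t=1s: DENY
  req#5 t=1s: DENY
  req#6 t=1s: DENY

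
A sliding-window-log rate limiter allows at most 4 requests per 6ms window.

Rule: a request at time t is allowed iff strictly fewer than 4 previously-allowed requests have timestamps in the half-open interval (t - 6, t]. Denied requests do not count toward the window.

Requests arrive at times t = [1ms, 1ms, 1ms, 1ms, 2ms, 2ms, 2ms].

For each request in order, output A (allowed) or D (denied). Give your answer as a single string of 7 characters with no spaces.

Answer: AAAADDD

Derivation:
Tracking allowed requests in the window:
  req#1 t=1ms: ALLOW
  req#2 t=1ms: ALLOW
  req#3 t=1ms: ALLOW
  req#4 t=1ms: ALLOW
  req#5 t=2ms: DENY
  req#6 t=2ms: DENY
  req#7 t=2ms: DENY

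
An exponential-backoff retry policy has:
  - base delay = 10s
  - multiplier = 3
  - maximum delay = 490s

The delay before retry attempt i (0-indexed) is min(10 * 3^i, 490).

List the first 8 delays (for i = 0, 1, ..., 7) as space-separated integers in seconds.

Answer: 10 30 90 270 490 490 490 490

Derivation:
Computing each delay:
  i=0: min(10*3^0, 490) = 10
  i=1: min(10*3^1, 490) = 30
  i=2: min(10*3^2, 490) = 90
  i=3: min(10*3^3, 490) = 270
  i=4: min(10*3^4, 490) = 490
  i=5: min(10*3^5, 490) = 490
  i=6: min(10*3^6, 490) = 490
  i=7: min(10*3^7, 490) = 490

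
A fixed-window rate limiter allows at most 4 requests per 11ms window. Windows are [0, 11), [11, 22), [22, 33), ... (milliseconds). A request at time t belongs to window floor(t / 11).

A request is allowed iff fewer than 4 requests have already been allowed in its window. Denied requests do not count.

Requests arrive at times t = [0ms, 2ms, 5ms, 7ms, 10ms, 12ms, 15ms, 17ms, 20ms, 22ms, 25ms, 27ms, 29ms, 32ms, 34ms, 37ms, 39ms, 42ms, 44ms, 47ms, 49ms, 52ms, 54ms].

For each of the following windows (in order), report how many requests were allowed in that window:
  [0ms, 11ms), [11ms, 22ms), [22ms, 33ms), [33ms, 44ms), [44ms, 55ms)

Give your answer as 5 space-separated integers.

Answer: 4 4 4 4 4

Derivation:
Processing requests:
  req#1 t=0ms (window 0): ALLOW
  req#2 t=2ms (window 0): ALLOW
  req#3 t=5ms (window 0): ALLOW
  req#4 t=7ms (window 0): ALLOW
  req#5 t=10ms (window 0): DENY
  req#6 t=12ms (window 1): ALLOW
  req#7 t=15ms (window 1): ALLOW
  req#8 t=17ms (window 1): ALLOW
  req#9 t=20ms (window 1): ALLOW
  req#10 t=22ms (window 2): ALLOW
  req#11 t=25ms (window 2): ALLOW
  req#12 t=27ms (window 2): ALLOW
  req#13 t=29ms (window 2): ALLOW
  req#14 t=32ms (window 2): DENY
  req#15 t=34ms (window 3): ALLOW
  req#16 t=37ms (window 3): ALLOW
  req#17 t=39ms (window 3): ALLOW
  req#18 t=42ms (window 3): ALLOW
  req#19 t=44ms (window 4): ALLOW
  req#20 t=47ms (window 4): ALLOW
  req#21 t=49ms (window 4): ALLOW
  req#22 t=52ms (window 4): ALLOW
  req#23 t=54ms (window 4): DENY

Allowed counts by window: 4 4 4 4 4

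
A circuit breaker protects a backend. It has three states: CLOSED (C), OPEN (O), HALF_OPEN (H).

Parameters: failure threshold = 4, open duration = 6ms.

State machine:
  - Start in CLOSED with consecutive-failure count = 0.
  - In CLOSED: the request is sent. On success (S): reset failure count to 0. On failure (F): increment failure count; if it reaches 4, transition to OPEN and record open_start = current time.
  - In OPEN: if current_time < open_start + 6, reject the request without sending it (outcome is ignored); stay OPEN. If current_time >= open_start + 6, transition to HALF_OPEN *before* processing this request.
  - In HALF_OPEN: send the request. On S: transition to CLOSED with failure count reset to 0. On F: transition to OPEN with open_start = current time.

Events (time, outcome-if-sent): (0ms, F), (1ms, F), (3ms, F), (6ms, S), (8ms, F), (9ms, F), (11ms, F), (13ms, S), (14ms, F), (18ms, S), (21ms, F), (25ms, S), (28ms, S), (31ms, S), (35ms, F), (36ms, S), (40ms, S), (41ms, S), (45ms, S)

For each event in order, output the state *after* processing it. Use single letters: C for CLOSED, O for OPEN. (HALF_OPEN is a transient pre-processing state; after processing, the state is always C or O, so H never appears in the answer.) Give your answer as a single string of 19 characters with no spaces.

Answer: CCCCCCCCCCCCCCCCCCC

Derivation:
State after each event:
  event#1 t=0ms outcome=F: state=CLOSED
  event#2 t=1ms outcome=F: state=CLOSED
  event#3 t=3ms outcome=F: state=CLOSED
  event#4 t=6ms outcome=S: state=CLOSED
  event#5 t=8ms outcome=F: state=CLOSED
  event#6 t=9ms outcome=F: state=CLOSED
  event#7 t=11ms outcome=F: state=CLOSED
  event#8 t=13ms outcome=S: state=CLOSED
  event#9 t=14ms outcome=F: state=CLOSED
  event#10 t=18ms outcome=S: state=CLOSED
  event#11 t=21ms outcome=F: state=CLOSED
  event#12 t=25ms outcome=S: state=CLOSED
  event#13 t=28ms outcome=S: state=CLOSED
  event#14 t=31ms outcome=S: state=CLOSED
  event#15 t=35ms outcome=F: state=CLOSED
  event#16 t=36ms outcome=S: state=CLOSED
  event#17 t=40ms outcome=S: state=CLOSED
  event#18 t=41ms outcome=S: state=CLOSED
  event#19 t=45ms outcome=S: state=CLOSED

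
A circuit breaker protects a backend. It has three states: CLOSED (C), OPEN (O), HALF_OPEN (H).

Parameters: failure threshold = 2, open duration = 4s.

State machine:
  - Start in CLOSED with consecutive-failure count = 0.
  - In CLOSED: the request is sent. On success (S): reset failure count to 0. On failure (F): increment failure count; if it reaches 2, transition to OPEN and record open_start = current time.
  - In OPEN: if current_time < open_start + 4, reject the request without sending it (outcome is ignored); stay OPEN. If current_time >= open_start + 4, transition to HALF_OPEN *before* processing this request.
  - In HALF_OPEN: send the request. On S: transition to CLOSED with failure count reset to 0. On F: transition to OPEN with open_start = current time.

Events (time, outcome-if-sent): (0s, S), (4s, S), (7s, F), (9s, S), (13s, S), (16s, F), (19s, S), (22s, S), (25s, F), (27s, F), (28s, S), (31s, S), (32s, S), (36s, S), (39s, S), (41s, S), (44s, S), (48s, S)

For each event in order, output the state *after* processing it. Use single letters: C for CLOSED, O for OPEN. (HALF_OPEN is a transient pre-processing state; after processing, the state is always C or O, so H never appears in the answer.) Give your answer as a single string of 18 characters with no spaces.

Answer: CCCCCCCCCOOCCCCCCC

Derivation:
State after each event:
  event#1 t=0s outcome=S: state=CLOSED
  event#2 t=4s outcome=S: state=CLOSED
  event#3 t=7s outcome=F: state=CLOSED
  event#4 t=9s outcome=S: state=CLOSED
  event#5 t=13s outcome=S: state=CLOSED
  event#6 t=16s outcome=F: state=CLOSED
  event#7 t=19s outcome=S: state=CLOSED
  event#8 t=22s outcome=S: state=CLOSED
  event#9 t=25s outcome=F: state=CLOSED
  event#10 t=27s outcome=F: state=OPEN
  event#11 t=28s outcome=S: state=OPEN
  event#12 t=31s outcome=S: state=CLOSED
  event#13 t=32s outcome=S: state=CLOSED
  event#14 t=36s outcome=S: state=CLOSED
  event#15 t=39s outcome=S: state=CLOSED
  event#16 t=41s outcome=S: state=CLOSED
  event#17 t=44s outcome=S: state=CLOSED
  event#18 t=48s outcome=S: state=CLOSED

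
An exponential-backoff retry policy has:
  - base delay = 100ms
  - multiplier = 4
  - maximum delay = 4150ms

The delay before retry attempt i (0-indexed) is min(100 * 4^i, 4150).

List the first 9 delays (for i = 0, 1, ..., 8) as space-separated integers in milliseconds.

Answer: 100 400 1600 4150 4150 4150 4150 4150 4150

Derivation:
Computing each delay:
  i=0: min(100*4^0, 4150) = 100
  i=1: min(100*4^1, 4150) = 400
  i=2: min(100*4^2, 4150) = 1600
  i=3: min(100*4^3, 4150) = 4150
  i=4: min(100*4^4, 4150) = 4150
  i=5: min(100*4^5, 4150) = 4150
  i=6: min(100*4^6, 4150) = 4150
  i=7: min(100*4^7, 4150) = 4150
  i=8: min(100*4^8, 4150) = 4150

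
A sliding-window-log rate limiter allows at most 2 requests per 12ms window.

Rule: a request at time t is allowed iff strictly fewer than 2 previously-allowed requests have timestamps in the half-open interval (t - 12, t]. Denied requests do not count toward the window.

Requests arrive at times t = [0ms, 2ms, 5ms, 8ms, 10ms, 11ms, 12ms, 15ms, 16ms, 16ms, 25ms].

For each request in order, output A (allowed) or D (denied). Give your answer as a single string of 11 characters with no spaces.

Tracking allowed requests in the window:
  req#1 t=0ms: ALLOW
  req#2 t=2ms: ALLOW
  req#3 t=5ms: DENY
  req#4 t=8ms: DENY
  req#5 t=10ms: DENY
  req#6 t=11ms: DENY
  req#7 t=12ms: ALLOW
  req#8 t=15ms: ALLOW
  req#9 t=16ms: DENY
  req#10 t=16ms: DENY
  req#11 t=25ms: ALLOW

Answer: AADDDDAADDA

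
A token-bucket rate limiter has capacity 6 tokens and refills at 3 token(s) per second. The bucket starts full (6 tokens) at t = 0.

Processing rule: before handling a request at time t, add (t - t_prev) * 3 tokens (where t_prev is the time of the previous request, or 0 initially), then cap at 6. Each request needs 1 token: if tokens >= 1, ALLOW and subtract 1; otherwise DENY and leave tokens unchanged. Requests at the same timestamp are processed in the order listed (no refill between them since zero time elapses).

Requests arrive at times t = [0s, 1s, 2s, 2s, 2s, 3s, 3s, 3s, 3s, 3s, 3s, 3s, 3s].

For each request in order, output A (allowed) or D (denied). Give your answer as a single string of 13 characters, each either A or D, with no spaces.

Answer: AAAAAAAAAAADD

Derivation:
Simulating step by step:
  req#1 t=0s: ALLOW
  req#2 t=1s: ALLOW
  req#3 t=2s: ALLOW
  req#4 t=2s: ALLOW
  req#5 t=2s: ALLOW
  req#6 t=3s: ALLOW
  req#7 t=3s: ALLOW
  req#8 t=3s: ALLOW
  req#9 t=3s: ALLOW
  req#10 t=3s: ALLOW
  req#11 t=3s: ALLOW
  req#12 t=3s: DENY
  req#13 t=3s: DENY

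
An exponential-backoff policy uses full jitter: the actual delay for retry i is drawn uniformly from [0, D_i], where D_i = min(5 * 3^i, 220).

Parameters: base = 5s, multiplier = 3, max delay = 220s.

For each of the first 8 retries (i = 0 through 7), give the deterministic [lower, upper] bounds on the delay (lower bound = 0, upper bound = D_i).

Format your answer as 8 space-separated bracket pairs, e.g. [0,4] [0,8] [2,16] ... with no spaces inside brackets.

Answer: [0,5] [0,15] [0,45] [0,135] [0,220] [0,220] [0,220] [0,220]

Derivation:
Computing bounds per retry:
  i=0: D_i=min(5*3^0,220)=5, bounds=[0,5]
  i=1: D_i=min(5*3^1,220)=15, bounds=[0,15]
  i=2: D_i=min(5*3^2,220)=45, bounds=[0,45]
  i=3: D_i=min(5*3^3,220)=135, bounds=[0,135]
  i=4: D_i=min(5*3^4,220)=220, bounds=[0,220]
  i=5: D_i=min(5*3^5,220)=220, bounds=[0,220]
  i=6: D_i=min(5*3^6,220)=220, bounds=[0,220]
  i=7: D_i=min(5*3^7,220)=220, bounds=[0,220]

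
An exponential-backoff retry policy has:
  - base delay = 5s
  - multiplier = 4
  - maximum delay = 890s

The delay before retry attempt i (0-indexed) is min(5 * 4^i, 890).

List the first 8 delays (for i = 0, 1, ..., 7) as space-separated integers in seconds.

Computing each delay:
  i=0: min(5*4^0, 890) = 5
  i=1: min(5*4^1, 890) = 20
  i=2: min(5*4^2, 890) = 80
  i=3: min(5*4^3, 890) = 320
  i=4: min(5*4^4, 890) = 890
  i=5: min(5*4^5, 890) = 890
  i=6: min(5*4^6, 890) = 890
  i=7: min(5*4^7, 890) = 890

Answer: 5 20 80 320 890 890 890 890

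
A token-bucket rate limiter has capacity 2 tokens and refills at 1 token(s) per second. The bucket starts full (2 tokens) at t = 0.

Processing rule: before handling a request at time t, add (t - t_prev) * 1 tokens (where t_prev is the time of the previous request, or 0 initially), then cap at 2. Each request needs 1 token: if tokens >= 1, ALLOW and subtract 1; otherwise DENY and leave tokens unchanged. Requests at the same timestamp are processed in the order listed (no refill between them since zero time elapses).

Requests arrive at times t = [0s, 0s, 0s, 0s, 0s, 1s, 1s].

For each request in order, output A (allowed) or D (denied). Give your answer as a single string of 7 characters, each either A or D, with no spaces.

Simulating step by step:
  req#1 t=0s: ALLOW
  req#2 t=0s: ALLOW
  req#3 t=0s: DENY
  req#4 t=0s: DENY
  req#5 t=0s: DENY
  req#6 t=1s: ALLOW
  req#7 t=1s: DENY

Answer: AADDDAD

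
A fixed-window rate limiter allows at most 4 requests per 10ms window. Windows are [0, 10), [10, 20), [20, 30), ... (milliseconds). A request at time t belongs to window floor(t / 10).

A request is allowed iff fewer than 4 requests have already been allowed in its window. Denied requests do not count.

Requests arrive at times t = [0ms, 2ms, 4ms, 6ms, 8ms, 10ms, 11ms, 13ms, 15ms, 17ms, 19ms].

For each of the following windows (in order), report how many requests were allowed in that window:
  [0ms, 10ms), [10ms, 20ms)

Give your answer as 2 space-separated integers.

Processing requests:
  req#1 t=0ms (window 0): ALLOW
  req#2 t=2ms (window 0): ALLOW
  req#3 t=4ms (window 0): ALLOW
  req#4 t=6ms (window 0): ALLOW
  req#5 t=8ms (window 0): DENY
  req#6 t=10ms (window 1): ALLOW
  req#7 t=11ms (window 1): ALLOW
  req#8 t=13ms (window 1): ALLOW
  req#9 t=15ms (window 1): ALLOW
  req#10 t=17ms (window 1): DENY
  req#11 t=19ms (window 1): DENY

Allowed counts by window: 4 4

Answer: 4 4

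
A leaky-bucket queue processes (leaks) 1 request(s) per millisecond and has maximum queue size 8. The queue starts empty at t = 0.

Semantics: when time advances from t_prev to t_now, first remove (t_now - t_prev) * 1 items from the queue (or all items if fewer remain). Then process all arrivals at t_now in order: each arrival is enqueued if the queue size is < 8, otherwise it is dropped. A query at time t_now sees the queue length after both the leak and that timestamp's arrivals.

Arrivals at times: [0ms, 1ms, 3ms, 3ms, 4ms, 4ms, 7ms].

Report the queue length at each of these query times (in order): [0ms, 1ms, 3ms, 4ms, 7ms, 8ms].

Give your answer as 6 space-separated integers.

Queue lengths at query times:
  query t=0ms: backlog = 1
  query t=1ms: backlog = 1
  query t=3ms: backlog = 2
  query t=4ms: backlog = 3
  query t=7ms: backlog = 1
  query t=8ms: backlog = 0

Answer: 1 1 2 3 1 0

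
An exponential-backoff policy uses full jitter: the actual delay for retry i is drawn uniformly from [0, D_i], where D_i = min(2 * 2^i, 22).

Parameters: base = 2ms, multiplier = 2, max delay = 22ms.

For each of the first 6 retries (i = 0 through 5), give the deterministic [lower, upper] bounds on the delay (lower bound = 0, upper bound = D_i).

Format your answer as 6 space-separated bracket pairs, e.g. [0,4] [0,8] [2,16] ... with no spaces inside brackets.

Computing bounds per retry:
  i=0: D_i=min(2*2^0,22)=2, bounds=[0,2]
  i=1: D_i=min(2*2^1,22)=4, bounds=[0,4]
  i=2: D_i=min(2*2^2,22)=8, bounds=[0,8]
  i=3: D_i=min(2*2^3,22)=16, bounds=[0,16]
  i=4: D_i=min(2*2^4,22)=22, bounds=[0,22]
  i=5: D_i=min(2*2^5,22)=22, bounds=[0,22]

Answer: [0,2] [0,4] [0,8] [0,16] [0,22] [0,22]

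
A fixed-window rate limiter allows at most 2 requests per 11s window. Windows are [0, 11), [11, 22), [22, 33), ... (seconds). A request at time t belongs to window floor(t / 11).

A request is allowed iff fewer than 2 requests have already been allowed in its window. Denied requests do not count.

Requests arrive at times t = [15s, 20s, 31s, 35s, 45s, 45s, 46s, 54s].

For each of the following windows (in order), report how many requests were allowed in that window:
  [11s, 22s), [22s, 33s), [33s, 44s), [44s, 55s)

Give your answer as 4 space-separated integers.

Answer: 2 1 1 2

Derivation:
Processing requests:
  req#1 t=15s (window 1): ALLOW
  req#2 t=20s (window 1): ALLOW
  req#3 t=31s (window 2): ALLOW
  req#4 t=35s (window 3): ALLOW
  req#5 t=45s (window 4): ALLOW
  req#6 t=45s (window 4): ALLOW
  req#7 t=46s (window 4): DENY
  req#8 t=54s (window 4): DENY

Allowed counts by window: 2 1 1 2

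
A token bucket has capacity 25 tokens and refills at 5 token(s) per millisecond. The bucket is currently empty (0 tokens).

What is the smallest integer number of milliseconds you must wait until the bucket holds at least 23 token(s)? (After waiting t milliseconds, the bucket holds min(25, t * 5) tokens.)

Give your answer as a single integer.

Answer: 5

Derivation:
Need t * 5 >= 23, so t >= 23/5.
Smallest integer t = ceil(23/5) = 5.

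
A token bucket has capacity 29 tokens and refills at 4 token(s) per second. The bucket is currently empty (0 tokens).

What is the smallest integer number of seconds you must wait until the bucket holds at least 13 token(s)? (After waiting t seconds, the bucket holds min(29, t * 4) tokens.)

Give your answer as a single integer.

Need t * 4 >= 13, so t >= 13/4.
Smallest integer t = ceil(13/4) = 4.

Answer: 4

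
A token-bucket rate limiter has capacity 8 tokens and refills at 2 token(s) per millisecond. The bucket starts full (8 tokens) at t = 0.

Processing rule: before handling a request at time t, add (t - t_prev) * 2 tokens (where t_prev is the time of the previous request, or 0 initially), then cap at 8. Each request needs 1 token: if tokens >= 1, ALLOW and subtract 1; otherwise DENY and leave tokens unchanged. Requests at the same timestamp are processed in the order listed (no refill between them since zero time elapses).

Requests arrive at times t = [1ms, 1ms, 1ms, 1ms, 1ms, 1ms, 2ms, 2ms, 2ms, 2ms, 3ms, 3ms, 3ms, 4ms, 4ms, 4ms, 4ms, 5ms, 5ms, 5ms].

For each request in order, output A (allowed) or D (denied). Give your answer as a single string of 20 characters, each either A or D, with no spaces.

Simulating step by step:
  req#1 t=1ms: ALLOW
  req#2 t=1ms: ALLOW
  req#3 t=1ms: ALLOW
  req#4 t=1ms: ALLOW
  req#5 t=1ms: ALLOW
  req#6 t=1ms: ALLOW
  req#7 t=2ms: ALLOW
  req#8 t=2ms: ALLOW
  req#9 t=2ms: ALLOW
  req#10 t=2ms: ALLOW
  req#11 t=3ms: ALLOW
  req#12 t=3ms: ALLOW
  req#13 t=3ms: DENY
  req#14 t=4ms: ALLOW
  req#15 t=4ms: ALLOW
  req#16 t=4ms: DENY
  req#17 t=4ms: DENY
  req#18 t=5ms: ALLOW
  req#19 t=5ms: ALLOW
  req#20 t=5ms: DENY

Answer: AAAAAAAAAAAADAADDAAD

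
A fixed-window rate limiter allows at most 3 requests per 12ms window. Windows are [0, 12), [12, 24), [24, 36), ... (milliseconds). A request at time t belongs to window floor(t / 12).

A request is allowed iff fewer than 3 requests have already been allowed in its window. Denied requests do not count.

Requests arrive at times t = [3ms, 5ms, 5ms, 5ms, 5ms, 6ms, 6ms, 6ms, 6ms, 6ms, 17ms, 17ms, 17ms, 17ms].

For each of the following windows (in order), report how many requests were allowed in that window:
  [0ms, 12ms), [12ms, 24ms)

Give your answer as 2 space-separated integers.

Processing requests:
  req#1 t=3ms (window 0): ALLOW
  req#2 t=5ms (window 0): ALLOW
  req#3 t=5ms (window 0): ALLOW
  req#4 t=5ms (window 0): DENY
  req#5 t=5ms (window 0): DENY
  req#6 t=6ms (window 0): DENY
  req#7 t=6ms (window 0): DENY
  req#8 t=6ms (window 0): DENY
  req#9 t=6ms (window 0): DENY
  req#10 t=6ms (window 0): DENY
  req#11 t=17ms (window 1): ALLOW
  req#12 t=17ms (window 1): ALLOW
  req#13 t=17ms (window 1): ALLOW
  req#14 t=17ms (window 1): DENY

Allowed counts by window: 3 3

Answer: 3 3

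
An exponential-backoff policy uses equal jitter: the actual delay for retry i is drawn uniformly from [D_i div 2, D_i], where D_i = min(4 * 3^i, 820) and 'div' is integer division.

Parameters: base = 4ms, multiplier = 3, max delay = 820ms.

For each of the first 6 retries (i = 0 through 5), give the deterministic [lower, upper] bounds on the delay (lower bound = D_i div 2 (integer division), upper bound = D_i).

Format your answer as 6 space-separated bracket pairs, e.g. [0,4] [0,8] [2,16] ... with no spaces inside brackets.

Answer: [2,4] [6,12] [18,36] [54,108] [162,324] [410,820]

Derivation:
Computing bounds per retry:
  i=0: D_i=min(4*3^0,820)=4, bounds=[2,4]
  i=1: D_i=min(4*3^1,820)=12, bounds=[6,12]
  i=2: D_i=min(4*3^2,820)=36, bounds=[18,36]
  i=3: D_i=min(4*3^3,820)=108, bounds=[54,108]
  i=4: D_i=min(4*3^4,820)=324, bounds=[162,324]
  i=5: D_i=min(4*3^5,820)=820, bounds=[410,820]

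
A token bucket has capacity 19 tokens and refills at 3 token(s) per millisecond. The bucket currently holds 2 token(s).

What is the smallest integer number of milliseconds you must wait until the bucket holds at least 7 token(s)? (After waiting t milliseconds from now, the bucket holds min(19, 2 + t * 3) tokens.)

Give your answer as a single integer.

Need 2 + t * 3 >= 7, so t >= 5/3.
Smallest integer t = ceil(5/3) = 2.

Answer: 2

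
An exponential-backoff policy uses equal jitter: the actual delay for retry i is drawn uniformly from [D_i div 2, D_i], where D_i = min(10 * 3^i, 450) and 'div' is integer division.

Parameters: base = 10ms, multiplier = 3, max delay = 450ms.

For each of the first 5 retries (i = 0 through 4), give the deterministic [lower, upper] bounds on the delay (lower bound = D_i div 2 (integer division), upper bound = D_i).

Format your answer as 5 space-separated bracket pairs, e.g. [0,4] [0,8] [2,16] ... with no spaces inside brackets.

Computing bounds per retry:
  i=0: D_i=min(10*3^0,450)=10, bounds=[5,10]
  i=1: D_i=min(10*3^1,450)=30, bounds=[15,30]
  i=2: D_i=min(10*3^2,450)=90, bounds=[45,90]
  i=3: D_i=min(10*3^3,450)=270, bounds=[135,270]
  i=4: D_i=min(10*3^4,450)=450, bounds=[225,450]

Answer: [5,10] [15,30] [45,90] [135,270] [225,450]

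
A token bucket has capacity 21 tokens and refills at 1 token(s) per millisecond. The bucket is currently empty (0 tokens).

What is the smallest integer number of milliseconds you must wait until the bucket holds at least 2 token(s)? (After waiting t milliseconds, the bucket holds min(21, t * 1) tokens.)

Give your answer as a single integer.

Need t * 1 >= 2, so t >= 2/1.
Smallest integer t = ceil(2/1) = 2.

Answer: 2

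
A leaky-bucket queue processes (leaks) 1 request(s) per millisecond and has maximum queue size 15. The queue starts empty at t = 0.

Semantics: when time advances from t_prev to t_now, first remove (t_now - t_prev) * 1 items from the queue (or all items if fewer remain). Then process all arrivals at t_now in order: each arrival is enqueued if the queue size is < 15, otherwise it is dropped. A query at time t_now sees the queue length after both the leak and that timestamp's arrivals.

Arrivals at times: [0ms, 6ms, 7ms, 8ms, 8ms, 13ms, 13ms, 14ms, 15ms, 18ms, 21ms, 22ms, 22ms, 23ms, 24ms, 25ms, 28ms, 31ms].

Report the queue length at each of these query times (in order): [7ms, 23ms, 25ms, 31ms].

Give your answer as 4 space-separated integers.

Answer: 1 2 2 1

Derivation:
Queue lengths at query times:
  query t=7ms: backlog = 1
  query t=23ms: backlog = 2
  query t=25ms: backlog = 2
  query t=31ms: backlog = 1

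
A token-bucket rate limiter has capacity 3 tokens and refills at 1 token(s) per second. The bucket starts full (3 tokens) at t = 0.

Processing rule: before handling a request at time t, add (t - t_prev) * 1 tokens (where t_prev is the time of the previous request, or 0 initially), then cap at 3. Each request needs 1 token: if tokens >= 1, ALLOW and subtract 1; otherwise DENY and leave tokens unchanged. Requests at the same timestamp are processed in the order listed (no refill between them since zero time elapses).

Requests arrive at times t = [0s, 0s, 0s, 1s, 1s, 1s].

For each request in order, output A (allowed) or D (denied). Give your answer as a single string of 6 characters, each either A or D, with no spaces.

Simulating step by step:
  req#1 t=0s: ALLOW
  req#2 t=0s: ALLOW
  req#3 t=0s: ALLOW
  req#4 t=1s: ALLOW
  req#5 t=1s: DENY
  req#6 t=1s: DENY

Answer: AAAADD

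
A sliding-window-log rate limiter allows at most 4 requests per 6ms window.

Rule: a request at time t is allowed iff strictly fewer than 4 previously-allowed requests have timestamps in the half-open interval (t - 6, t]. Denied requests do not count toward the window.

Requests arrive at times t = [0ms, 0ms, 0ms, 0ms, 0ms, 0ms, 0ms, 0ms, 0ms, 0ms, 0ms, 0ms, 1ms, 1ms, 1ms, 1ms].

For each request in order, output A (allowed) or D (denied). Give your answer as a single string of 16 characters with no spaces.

Answer: AAAADDDDDDDDDDDD

Derivation:
Tracking allowed requests in the window:
  req#1 t=0ms: ALLOW
  req#2 t=0ms: ALLOW
  req#3 t=0ms: ALLOW
  req#4 t=0ms: ALLOW
  req#5 t=0ms: DENY
  req#6 t=0ms: DENY
  req#7 t=0ms: DENY
  req#8 t=0ms: DENY
  req#9 t=0ms: DENY
  req#10 t=0ms: DENY
  req#11 t=0ms: DENY
  req#12 t=0ms: DENY
  req#13 t=1ms: DENY
  req#14 t=1ms: DENY
  req#15 t=1ms: DENY
  req#16 t=1ms: DENY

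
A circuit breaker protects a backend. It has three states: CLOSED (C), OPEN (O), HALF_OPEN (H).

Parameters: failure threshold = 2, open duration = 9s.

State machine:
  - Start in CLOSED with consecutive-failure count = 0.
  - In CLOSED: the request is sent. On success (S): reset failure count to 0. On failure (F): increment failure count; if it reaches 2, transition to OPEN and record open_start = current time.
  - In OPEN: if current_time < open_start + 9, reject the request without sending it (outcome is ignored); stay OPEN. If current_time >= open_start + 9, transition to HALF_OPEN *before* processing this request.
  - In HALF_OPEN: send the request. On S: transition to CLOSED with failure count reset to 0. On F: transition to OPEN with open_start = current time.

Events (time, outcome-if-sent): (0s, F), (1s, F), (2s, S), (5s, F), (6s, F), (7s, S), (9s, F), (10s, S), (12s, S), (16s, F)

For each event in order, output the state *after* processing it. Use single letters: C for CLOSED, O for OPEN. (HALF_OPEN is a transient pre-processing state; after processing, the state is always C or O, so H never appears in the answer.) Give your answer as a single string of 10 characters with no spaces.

State after each event:
  event#1 t=0s outcome=F: state=CLOSED
  event#2 t=1s outcome=F: state=OPEN
  event#3 t=2s outcome=S: state=OPEN
  event#4 t=5s outcome=F: state=OPEN
  event#5 t=6s outcome=F: state=OPEN
  event#6 t=7s outcome=S: state=OPEN
  event#7 t=9s outcome=F: state=OPEN
  event#8 t=10s outcome=S: state=CLOSED
  event#9 t=12s outcome=S: state=CLOSED
  event#10 t=16s outcome=F: state=CLOSED

Answer: COOOOOOCCC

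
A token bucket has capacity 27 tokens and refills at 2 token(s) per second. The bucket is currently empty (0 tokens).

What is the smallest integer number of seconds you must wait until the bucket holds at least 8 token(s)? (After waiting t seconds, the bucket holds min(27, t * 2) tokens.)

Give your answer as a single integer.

Answer: 4

Derivation:
Need t * 2 >= 8, so t >= 8/2.
Smallest integer t = ceil(8/2) = 4.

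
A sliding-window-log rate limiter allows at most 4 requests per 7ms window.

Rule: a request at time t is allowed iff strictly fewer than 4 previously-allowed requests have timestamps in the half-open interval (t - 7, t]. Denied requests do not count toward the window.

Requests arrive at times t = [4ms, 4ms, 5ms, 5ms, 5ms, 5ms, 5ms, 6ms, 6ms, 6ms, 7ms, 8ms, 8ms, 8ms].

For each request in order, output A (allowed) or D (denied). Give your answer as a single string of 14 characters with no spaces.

Answer: AAAADDDDDDDDDD

Derivation:
Tracking allowed requests in the window:
  req#1 t=4ms: ALLOW
  req#2 t=4ms: ALLOW
  req#3 t=5ms: ALLOW
  req#4 t=5ms: ALLOW
  req#5 t=5ms: DENY
  req#6 t=5ms: DENY
  req#7 t=5ms: DENY
  req#8 t=6ms: DENY
  req#9 t=6ms: DENY
  req#10 t=6ms: DENY
  req#11 t=7ms: DENY
  req#12 t=8ms: DENY
  req#13 t=8ms: DENY
  req#14 t=8ms: DENY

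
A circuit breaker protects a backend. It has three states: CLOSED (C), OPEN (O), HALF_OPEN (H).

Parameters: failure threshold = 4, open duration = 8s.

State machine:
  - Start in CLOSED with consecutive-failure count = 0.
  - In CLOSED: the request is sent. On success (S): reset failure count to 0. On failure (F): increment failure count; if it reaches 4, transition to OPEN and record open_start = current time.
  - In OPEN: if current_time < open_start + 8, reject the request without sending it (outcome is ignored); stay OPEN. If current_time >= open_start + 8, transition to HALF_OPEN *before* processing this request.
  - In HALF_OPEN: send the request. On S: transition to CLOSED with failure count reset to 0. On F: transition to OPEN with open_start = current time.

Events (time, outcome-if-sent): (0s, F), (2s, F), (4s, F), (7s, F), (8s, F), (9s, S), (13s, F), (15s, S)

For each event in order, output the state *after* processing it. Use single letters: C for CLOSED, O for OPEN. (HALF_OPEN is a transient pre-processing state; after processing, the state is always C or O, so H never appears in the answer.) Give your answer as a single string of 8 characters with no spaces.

State after each event:
  event#1 t=0s outcome=F: state=CLOSED
  event#2 t=2s outcome=F: state=CLOSED
  event#3 t=4s outcome=F: state=CLOSED
  event#4 t=7s outcome=F: state=OPEN
  event#5 t=8s outcome=F: state=OPEN
  event#6 t=9s outcome=S: state=OPEN
  event#7 t=13s outcome=F: state=OPEN
  event#8 t=15s outcome=S: state=CLOSED

Answer: CCCOOOOC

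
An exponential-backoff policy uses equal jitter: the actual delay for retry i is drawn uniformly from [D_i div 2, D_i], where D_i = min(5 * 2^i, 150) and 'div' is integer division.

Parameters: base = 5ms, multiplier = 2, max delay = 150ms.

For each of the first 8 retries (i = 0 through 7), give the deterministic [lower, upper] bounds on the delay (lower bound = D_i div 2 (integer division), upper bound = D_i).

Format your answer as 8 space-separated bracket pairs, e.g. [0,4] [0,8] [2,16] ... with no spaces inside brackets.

Computing bounds per retry:
  i=0: D_i=min(5*2^0,150)=5, bounds=[2,5]
  i=1: D_i=min(5*2^1,150)=10, bounds=[5,10]
  i=2: D_i=min(5*2^2,150)=20, bounds=[10,20]
  i=3: D_i=min(5*2^3,150)=40, bounds=[20,40]
  i=4: D_i=min(5*2^4,150)=80, bounds=[40,80]
  i=5: D_i=min(5*2^5,150)=150, bounds=[75,150]
  i=6: D_i=min(5*2^6,150)=150, bounds=[75,150]
  i=7: D_i=min(5*2^7,150)=150, bounds=[75,150]

Answer: [2,5] [5,10] [10,20] [20,40] [40,80] [75,150] [75,150] [75,150]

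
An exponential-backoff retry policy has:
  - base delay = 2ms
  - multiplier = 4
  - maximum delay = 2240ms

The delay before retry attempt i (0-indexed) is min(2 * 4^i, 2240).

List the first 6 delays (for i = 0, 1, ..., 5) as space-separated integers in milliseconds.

Answer: 2 8 32 128 512 2048

Derivation:
Computing each delay:
  i=0: min(2*4^0, 2240) = 2
  i=1: min(2*4^1, 2240) = 8
  i=2: min(2*4^2, 2240) = 32
  i=3: min(2*4^3, 2240) = 128
  i=4: min(2*4^4, 2240) = 512
  i=5: min(2*4^5, 2240) = 2048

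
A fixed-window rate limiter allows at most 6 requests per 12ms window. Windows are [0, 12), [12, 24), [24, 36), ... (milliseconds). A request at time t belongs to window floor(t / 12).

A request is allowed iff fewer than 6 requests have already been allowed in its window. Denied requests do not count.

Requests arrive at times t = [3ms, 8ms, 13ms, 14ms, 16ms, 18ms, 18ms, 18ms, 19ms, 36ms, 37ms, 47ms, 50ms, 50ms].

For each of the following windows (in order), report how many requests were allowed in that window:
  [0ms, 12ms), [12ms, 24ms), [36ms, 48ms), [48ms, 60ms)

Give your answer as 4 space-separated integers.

Processing requests:
  req#1 t=3ms (window 0): ALLOW
  req#2 t=8ms (window 0): ALLOW
  req#3 t=13ms (window 1): ALLOW
  req#4 t=14ms (window 1): ALLOW
  req#5 t=16ms (window 1): ALLOW
  req#6 t=18ms (window 1): ALLOW
  req#7 t=18ms (window 1): ALLOW
  req#8 t=18ms (window 1): ALLOW
  req#9 t=19ms (window 1): DENY
  req#10 t=36ms (window 3): ALLOW
  req#11 t=37ms (window 3): ALLOW
  req#12 t=47ms (window 3): ALLOW
  req#13 t=50ms (window 4): ALLOW
  req#14 t=50ms (window 4): ALLOW

Allowed counts by window: 2 6 3 2

Answer: 2 6 3 2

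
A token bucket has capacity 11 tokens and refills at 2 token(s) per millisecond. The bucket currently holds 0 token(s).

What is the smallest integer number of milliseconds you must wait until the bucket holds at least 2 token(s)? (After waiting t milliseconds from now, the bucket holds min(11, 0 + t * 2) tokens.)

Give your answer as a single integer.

Answer: 1

Derivation:
Need 0 + t * 2 >= 2, so t >= 2/2.
Smallest integer t = ceil(2/2) = 1.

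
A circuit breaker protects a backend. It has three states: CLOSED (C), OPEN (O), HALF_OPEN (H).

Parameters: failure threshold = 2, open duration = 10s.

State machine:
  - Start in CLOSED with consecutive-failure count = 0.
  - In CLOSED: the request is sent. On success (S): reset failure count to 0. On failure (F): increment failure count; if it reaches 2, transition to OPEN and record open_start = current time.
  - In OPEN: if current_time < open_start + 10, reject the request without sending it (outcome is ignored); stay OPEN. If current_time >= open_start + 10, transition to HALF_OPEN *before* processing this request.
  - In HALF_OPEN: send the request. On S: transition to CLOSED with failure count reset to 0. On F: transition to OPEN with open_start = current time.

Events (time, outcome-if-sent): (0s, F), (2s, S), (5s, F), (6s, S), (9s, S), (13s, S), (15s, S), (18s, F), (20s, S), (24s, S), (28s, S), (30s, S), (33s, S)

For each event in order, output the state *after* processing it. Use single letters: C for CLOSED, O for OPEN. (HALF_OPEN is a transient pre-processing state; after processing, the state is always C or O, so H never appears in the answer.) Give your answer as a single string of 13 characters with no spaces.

State after each event:
  event#1 t=0s outcome=F: state=CLOSED
  event#2 t=2s outcome=S: state=CLOSED
  event#3 t=5s outcome=F: state=CLOSED
  event#4 t=6s outcome=S: state=CLOSED
  event#5 t=9s outcome=S: state=CLOSED
  event#6 t=13s outcome=S: state=CLOSED
  event#7 t=15s outcome=S: state=CLOSED
  event#8 t=18s outcome=F: state=CLOSED
  event#9 t=20s outcome=S: state=CLOSED
  event#10 t=24s outcome=S: state=CLOSED
  event#11 t=28s outcome=S: state=CLOSED
  event#12 t=30s outcome=S: state=CLOSED
  event#13 t=33s outcome=S: state=CLOSED

Answer: CCCCCCCCCCCCC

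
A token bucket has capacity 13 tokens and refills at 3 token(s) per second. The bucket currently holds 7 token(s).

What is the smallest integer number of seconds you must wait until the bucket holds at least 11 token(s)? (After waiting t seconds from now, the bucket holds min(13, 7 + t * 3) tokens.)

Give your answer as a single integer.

Need 7 + t * 3 >= 11, so t >= 4/3.
Smallest integer t = ceil(4/3) = 2.

Answer: 2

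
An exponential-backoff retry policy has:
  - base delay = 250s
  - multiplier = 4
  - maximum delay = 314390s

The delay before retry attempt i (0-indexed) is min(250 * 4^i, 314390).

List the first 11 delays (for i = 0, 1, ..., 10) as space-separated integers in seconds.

Answer: 250 1000 4000 16000 64000 256000 314390 314390 314390 314390 314390

Derivation:
Computing each delay:
  i=0: min(250*4^0, 314390) = 250
  i=1: min(250*4^1, 314390) = 1000
  i=2: min(250*4^2, 314390) = 4000
  i=3: min(250*4^3, 314390) = 16000
  i=4: min(250*4^4, 314390) = 64000
  i=5: min(250*4^5, 314390) = 256000
  i=6: min(250*4^6, 314390) = 314390
  i=7: min(250*4^7, 314390) = 314390
  i=8: min(250*4^8, 314390) = 314390
  i=9: min(250*4^9, 314390) = 314390
  i=10: min(250*4^10, 314390) = 314390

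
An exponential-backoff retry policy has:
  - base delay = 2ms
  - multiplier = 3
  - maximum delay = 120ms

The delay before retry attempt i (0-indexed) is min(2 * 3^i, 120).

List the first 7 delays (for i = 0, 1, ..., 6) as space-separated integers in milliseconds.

Computing each delay:
  i=0: min(2*3^0, 120) = 2
  i=1: min(2*3^1, 120) = 6
  i=2: min(2*3^2, 120) = 18
  i=3: min(2*3^3, 120) = 54
  i=4: min(2*3^4, 120) = 120
  i=5: min(2*3^5, 120) = 120
  i=6: min(2*3^6, 120) = 120

Answer: 2 6 18 54 120 120 120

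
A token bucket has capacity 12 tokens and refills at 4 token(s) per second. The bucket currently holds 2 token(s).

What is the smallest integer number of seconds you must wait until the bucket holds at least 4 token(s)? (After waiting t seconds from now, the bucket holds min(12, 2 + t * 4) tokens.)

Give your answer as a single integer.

Answer: 1

Derivation:
Need 2 + t * 4 >= 4, so t >= 2/4.
Smallest integer t = ceil(2/4) = 1.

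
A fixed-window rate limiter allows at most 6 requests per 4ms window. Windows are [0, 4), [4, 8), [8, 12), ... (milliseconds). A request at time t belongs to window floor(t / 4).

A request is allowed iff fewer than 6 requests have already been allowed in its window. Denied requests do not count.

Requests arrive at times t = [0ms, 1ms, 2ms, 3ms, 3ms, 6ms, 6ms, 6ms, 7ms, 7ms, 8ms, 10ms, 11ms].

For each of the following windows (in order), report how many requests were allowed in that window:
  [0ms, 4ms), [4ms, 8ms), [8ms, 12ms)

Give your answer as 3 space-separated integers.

Processing requests:
  req#1 t=0ms (window 0): ALLOW
  req#2 t=1ms (window 0): ALLOW
  req#3 t=2ms (window 0): ALLOW
  req#4 t=3ms (window 0): ALLOW
  req#5 t=3ms (window 0): ALLOW
  req#6 t=6ms (window 1): ALLOW
  req#7 t=6ms (window 1): ALLOW
  req#8 t=6ms (window 1): ALLOW
  req#9 t=7ms (window 1): ALLOW
  req#10 t=7ms (window 1): ALLOW
  req#11 t=8ms (window 2): ALLOW
  req#12 t=10ms (window 2): ALLOW
  req#13 t=11ms (window 2): ALLOW

Allowed counts by window: 5 5 3

Answer: 5 5 3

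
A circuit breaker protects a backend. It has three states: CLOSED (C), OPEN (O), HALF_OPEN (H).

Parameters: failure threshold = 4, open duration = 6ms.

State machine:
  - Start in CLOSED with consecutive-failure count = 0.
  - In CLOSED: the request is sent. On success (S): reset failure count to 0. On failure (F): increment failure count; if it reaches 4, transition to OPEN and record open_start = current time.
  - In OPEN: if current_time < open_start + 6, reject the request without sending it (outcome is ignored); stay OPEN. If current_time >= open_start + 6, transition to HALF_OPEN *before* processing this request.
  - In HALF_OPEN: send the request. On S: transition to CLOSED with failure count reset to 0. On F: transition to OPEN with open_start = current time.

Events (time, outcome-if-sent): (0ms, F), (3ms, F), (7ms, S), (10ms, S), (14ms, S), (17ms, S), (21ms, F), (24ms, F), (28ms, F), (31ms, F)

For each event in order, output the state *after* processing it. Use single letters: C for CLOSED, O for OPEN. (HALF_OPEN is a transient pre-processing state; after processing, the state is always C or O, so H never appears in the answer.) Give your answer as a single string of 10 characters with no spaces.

State after each event:
  event#1 t=0ms outcome=F: state=CLOSED
  event#2 t=3ms outcome=F: state=CLOSED
  event#3 t=7ms outcome=S: state=CLOSED
  event#4 t=10ms outcome=S: state=CLOSED
  event#5 t=14ms outcome=S: state=CLOSED
  event#6 t=17ms outcome=S: state=CLOSED
  event#7 t=21ms outcome=F: state=CLOSED
  event#8 t=24ms outcome=F: state=CLOSED
  event#9 t=28ms outcome=F: state=CLOSED
  event#10 t=31ms outcome=F: state=OPEN

Answer: CCCCCCCCCO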